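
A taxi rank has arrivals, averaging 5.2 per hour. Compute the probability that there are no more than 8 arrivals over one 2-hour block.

Over the interval, μ = 5.2 × 2 = 10.4 (a 2-hour block = 2 hours).
P(N ≤ 8) = Σ_{j=0}^{8} e^(−μ) μ^j/j! ≈ 0.2896.

0.2896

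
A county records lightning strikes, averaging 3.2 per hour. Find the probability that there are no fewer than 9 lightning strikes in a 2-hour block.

Over the interval, μ = 3.2 × 2 = 6.4 (a 2-hour block = 2 hours).
P(N ≥ 9) = 1 − P(N ≤ 8) = 1 − Σ_{j=0}^{8} e^(−μ) μ^j/j! ≈ 0.1967.

0.1967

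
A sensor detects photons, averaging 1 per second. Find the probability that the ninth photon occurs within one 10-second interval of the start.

0.6672

Over the interval, μ = 1 × 10 = 10 (a 10-second interval = 10 seconds).
The ninth arrival falls in the interval iff at least 9 events occur there: P(S_9 ≤ t) = P(N ≥ 9) = 1 − P(N ≤ 8) ≈ 0.6672.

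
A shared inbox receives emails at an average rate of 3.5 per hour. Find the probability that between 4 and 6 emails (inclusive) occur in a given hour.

With mean μ = 3.5 per hour,
P(4 ≤ N ≤ 6) = Σ_{j=4}^{6} e^(−3.5) · 3.5^j/j! ≈ 0.3981.

0.3981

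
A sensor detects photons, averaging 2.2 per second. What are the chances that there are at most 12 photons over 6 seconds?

0.4413

Over the interval, μ = 2.2 × 6 = 13.2 (6 seconds).
P(N ≤ 12) = Σ_{j=0}^{12} e^(−μ) μ^j/j! ≈ 0.4413.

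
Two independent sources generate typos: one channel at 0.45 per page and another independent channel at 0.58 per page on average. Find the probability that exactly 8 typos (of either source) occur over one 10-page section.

Independent Poisson processes superpose: combined rate λ = 0.45 + 0.58 = 1.03 per page.
Over the interval, μ = 1.03 × 10 = 10.3 (a 10-page section = 10 pages).
P(N = 8) = e^(−10.3) · 10.3^8/8! ≈ 0.1057.

0.1057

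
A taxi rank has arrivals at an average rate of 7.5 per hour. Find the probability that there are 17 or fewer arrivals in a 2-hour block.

Over the interval, μ = 7.5 × 2 = 15 (a 2-hour block = 2 hours).
P(N ≤ 17) = Σ_{j=0}^{17} e^(−μ) μ^j/j! ≈ 0.7489.

0.7489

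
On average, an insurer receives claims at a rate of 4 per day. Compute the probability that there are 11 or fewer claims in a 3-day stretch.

Over the interval, μ = 4 × 3 = 12 (a 3-day stretch = 3 days).
P(N ≤ 11) = Σ_{j=0}^{11} e^(−μ) μ^j/j! ≈ 0.4616.

0.4616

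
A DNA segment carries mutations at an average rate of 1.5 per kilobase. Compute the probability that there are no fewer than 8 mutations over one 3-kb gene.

0.0866

Over the interval, μ = 1.5 × 3 = 4.5 (a 3-kb gene = 3 kilobases).
P(N ≥ 8) = 1 − P(N ≤ 7) = 1 − Σ_{j=0}^{7} e^(−μ) μ^j/j! ≈ 0.0866.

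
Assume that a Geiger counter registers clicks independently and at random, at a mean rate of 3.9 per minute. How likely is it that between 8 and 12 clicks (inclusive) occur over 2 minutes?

0.4641

Over the interval, μ = 3.9 × 2 = 7.8 (2 minutes).
P(8 ≤ N ≤ 12) = Σ_{j=8}^{12} e^(−7.8) · 7.8^j/j! ≈ 0.4641.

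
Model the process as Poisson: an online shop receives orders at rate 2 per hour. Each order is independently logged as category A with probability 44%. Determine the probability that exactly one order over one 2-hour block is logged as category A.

Thinning: the orders that are logged as category A themselves form a Poisson process with rate 0.44 × 2 = 0.88 per hour.
Over the interval, μ = 0.88 × 2 = 1.76 (a 2-hour block = 2 hours).
P(N = 1) = e^(−1.76) · 1.76^1/1! ≈ 0.3028.

0.3028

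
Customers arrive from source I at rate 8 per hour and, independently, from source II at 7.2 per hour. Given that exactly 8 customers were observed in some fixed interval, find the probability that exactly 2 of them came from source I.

0.0876

Given the total, each event is independently from source I with probability p = λ_I/(λ_I+λ_II) = 8/15.2 ≈ 0.5263.
So K ~ Binomial(8, 8/15.2): P(K = 2) = C(8,2) · (8/15.2)^2 · (7.2/15.2)^6 ≈ 0.0876.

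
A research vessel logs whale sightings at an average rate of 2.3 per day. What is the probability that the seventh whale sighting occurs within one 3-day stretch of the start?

Over the interval, μ = 2.3 × 3 = 6.9 (a 3-day stretch = 3 days).
The seventh arrival falls in the interval iff at least 7 events occur there: P(S_7 ≤ t) = P(N ≥ 7) = 1 − P(N ≤ 6) ≈ 0.5353.

0.5353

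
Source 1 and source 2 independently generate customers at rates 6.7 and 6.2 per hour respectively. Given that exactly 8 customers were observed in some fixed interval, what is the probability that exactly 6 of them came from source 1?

0.1270

Given the total, each event is independently from source 1 with probability p = λ_1/(λ_1+λ_2) = 6.7/12.9 ≈ 0.5194.
So K ~ Binomial(8, 6.7/12.9): P(K = 6) = C(8,6) · (6.7/12.9)^6 · (6.2/12.9)^2 ≈ 0.1270.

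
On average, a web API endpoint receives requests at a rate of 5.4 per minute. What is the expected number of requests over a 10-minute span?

E[N] = λt = 5.4 × 10 = 54 (a 10-minute span = 10 minutes).

54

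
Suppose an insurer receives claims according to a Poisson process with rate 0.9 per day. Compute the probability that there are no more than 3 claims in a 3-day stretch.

0.7141

Over the interval, μ = 0.9 × 3 = 2.7 (a 3-day stretch = 3 days).
P(N ≤ 3) = Σ_{j=0}^{3} e^(−μ) μ^j/j! ≈ 0.7141.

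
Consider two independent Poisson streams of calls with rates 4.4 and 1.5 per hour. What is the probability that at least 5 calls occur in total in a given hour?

Independent Poisson processes superpose: combined rate λ = 4.4 + 1.5 = 5.9 per hour.
So μ = 5.9.
P(N ≥ 5) = 1 − P(N ≤ 4) ≈ 0.7013.

0.7013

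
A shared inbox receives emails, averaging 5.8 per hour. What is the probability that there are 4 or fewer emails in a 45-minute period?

Over the interval, μ = 5.8 × 0.75 = 4.35 (a 45-minute period = 0.75 hours).
P(N ≤ 4) = Σ_{j=0}^{4} e^(−μ) μ^j/j! ≈ 0.5608.

0.5608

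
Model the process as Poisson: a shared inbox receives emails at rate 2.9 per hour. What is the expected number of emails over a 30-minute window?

E[N] = λt = 2.9 × 0.5 = 1.45 (a 30-minute window = 0.5 hours).

1.45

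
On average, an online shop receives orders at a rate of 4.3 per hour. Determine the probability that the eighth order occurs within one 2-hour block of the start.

0.6272

Over the interval, μ = 4.3 × 2 = 8.6 (a 2-hour block = 2 hours).
The eighth arrival falls in the interval iff at least 8 events occur there: P(S_8 ≤ t) = P(N ≥ 8) = 1 − P(N ≤ 7) ≈ 0.6272.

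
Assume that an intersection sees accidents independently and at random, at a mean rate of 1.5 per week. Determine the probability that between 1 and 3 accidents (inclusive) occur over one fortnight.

Over the interval, μ = 1.5 × 2 = 3 (a fortnight = 2 weeks).
P(1 ≤ N ≤ 3) = Σ_{j=1}^{3} e^(−3) · 3^j/j! ≈ 0.5974.

0.5974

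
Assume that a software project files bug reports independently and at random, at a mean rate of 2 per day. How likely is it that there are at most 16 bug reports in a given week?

Over the interval, μ = 2 × 7 = 14 (a week = 7 days).
P(N ≤ 16) = Σ_{j=0}^{16} e^(−μ) μ^j/j! ≈ 0.7559.

0.7559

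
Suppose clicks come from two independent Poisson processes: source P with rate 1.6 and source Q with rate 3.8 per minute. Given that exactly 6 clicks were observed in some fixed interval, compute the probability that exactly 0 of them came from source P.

Given the total, each event is independently from source P with probability p = λ_P/(λ_P+λ_Q) = 1.6/5.4 ≈ 0.2963.
So K ~ Binomial(6, 1.6/5.4): P(K = 0) = C(6,0) · (1.6/5.4)^0 · (3.8/5.4)^6 ≈ 0.1214.

0.1214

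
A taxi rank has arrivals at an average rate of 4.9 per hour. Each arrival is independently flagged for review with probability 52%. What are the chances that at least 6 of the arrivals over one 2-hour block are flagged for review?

Thinning: the arrivals that are flagged for review themselves form a Poisson process with rate 0.52 × 4.9 = 2.548 per hour.
Over the interval, μ = 2.548 × 2 = 5.096 (a 2-hour block = 2 hours).
P(N ≥ 6) = 1 − P(N ≤ 5) ≈ 0.4009.

0.4009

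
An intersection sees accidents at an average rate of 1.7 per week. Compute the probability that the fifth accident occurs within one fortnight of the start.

Over the interval, μ = 1.7 × 2 = 3.4 (a fortnight = 2 weeks).
The fifth arrival falls in the interval iff at least 5 events occur there: P(S_5 ≤ t) = P(N ≥ 5) = 1 − P(N ≤ 4) ≈ 0.2558.

0.2558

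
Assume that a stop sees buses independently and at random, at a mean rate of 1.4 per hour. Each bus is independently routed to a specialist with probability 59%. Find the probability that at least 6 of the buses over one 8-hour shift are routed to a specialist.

0.6465

Thinning: the buses that are routed to a specialist themselves form a Poisson process with rate 0.59 × 1.4 = 0.826 per hour.
Over the interval, μ = 0.826 × 8 = 6.608 (an 8-hour shift = 8 hours).
P(N ≥ 6) = 1 − P(N ≤ 5) ≈ 0.6465.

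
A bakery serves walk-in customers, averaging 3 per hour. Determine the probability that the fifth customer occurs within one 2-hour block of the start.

Over the interval, μ = 3 × 2 = 6 (a 2-hour block = 2 hours).
The fifth arrival falls in the interval iff at least 5 events occur there: P(S_5 ≤ t) = P(N ≥ 5) = 1 − P(N ≤ 4) ≈ 0.7149.

0.7149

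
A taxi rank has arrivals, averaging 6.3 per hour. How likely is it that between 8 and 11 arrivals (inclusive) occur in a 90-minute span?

0.4834

Over the interval, μ = 6.3 × 1.5 = 9.45 (a 90-minute span = 1.5 hours).
P(8 ≤ N ≤ 11) = Σ_{j=8}^{11} e^(−9.45) · 9.45^j/j! ≈ 0.4834.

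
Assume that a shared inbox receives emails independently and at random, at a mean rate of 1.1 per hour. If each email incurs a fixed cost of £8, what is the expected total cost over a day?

E[N] = 1.1 × 24 = 26.4 (a day = 24 hours); E[cost] = 26.4 × £8 = £211.2.

£211.2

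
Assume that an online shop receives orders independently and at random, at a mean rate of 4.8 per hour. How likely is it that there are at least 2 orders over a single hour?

With mean μ = 4.8 per hour,
P(N ≥ 2) = 1 − P(N ≤ 1) = 1 − Σ_{j=0}^{1} e^(−μ) μ^j/j! ≈ 0.9523.

0.9523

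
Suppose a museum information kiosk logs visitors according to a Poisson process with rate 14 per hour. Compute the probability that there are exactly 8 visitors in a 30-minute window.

Over the interval, μ = 14 × 0.5 = 7 (a 30-minute window = 0.5 hours).
P(N = 8) = e^(−μ) μ^8/8! = e^(−7) · 7^8/40320 ≈ 0.1304.

0.1304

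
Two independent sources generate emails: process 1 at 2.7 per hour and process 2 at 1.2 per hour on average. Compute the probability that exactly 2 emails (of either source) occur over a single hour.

Independent Poisson processes superpose: combined rate λ = 2.7 + 1.2 = 3.9 per hour.
So μ = 3.9.
P(N = 2) = e^(−3.9) · 3.9^2/2! ≈ 0.1539.

0.1539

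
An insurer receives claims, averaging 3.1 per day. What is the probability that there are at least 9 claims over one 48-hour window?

Over the interval, μ = 3.1 × 2 = 6.2 (a 48-hour window = 2 days).
P(N ≥ 9) = 1 − P(N ≤ 8) = 1 − Σ_{j=0}^{8} e^(−μ) μ^j/j! ≈ 0.1741.

0.1741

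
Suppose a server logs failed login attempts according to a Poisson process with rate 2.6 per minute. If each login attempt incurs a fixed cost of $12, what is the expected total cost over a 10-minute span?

E[N] = 2.6 × 10 = 26 (a 10-minute span = 10 minutes); E[cost] = 26 × $12 = $312.

$312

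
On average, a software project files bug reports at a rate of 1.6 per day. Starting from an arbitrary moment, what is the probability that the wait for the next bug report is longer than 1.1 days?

0.1720

The wait for the next event is exponential with rate λ = 1.6 per day.
P(T > 1.1) = e^(−λt) = e^(−1.6 × 1.1) = e^(−1.76) ≈ 0.1720.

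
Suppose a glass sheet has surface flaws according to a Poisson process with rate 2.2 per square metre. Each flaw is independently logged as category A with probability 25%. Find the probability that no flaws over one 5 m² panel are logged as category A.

0.0639

Thinning: the flaws that are logged as category A themselves form a Poisson process with rate 0.25 × 2.2 = 0.55 per square metre.
Over the interval, μ = 0.55 × 5 = 2.75 (a 5 m² panel = 5 square metres).
P(N = 0) = e^(−2.75) · 2.75^0/0! ≈ 0.0639.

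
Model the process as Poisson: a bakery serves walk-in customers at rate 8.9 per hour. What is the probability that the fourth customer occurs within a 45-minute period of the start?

Over the interval, μ = 8.9 × 0.75 = 6.675 (a 45-minute period = 0.75 hours).
The fourth arrival falls in the interval iff at least 4 events occur there: P(S_4 ≤ t) = P(N ≥ 4) = 1 − P(N ≤ 3) ≈ 0.8996.

0.8996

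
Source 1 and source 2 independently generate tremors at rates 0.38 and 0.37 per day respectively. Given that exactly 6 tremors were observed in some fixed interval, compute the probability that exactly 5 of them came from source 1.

0.0988

Given the total, each event is independently from source 1 with probability p = λ_1/(λ_1+λ_2) = 0.38/0.75 ≈ 0.5067.
So K ~ Binomial(6, 0.38/0.75): P(K = 5) = C(6,5) · (0.38/0.75)^5 · (0.37/0.75)^1 ≈ 0.0988.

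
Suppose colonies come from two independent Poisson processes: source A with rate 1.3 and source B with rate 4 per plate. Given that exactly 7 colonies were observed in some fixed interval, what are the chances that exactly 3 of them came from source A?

0.1676

Given the total, each event is independently from source A with probability p = λ_A/(λ_A+λ_B) = 1.3/5.3 ≈ 0.2453.
So K ~ Binomial(7, 1.3/5.3): P(K = 3) = C(7,3) · (1.3/5.3)^3 · (4/5.3)^4 ≈ 0.1676.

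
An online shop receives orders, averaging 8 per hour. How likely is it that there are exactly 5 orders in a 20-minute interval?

Over the interval, μ = 8 × 1/3 ≈ 2.66667 (a 20-minute interval = 1/3 hours).
P(N = 5) = e^(−μ) μ^5/5! = e^(−2.66667) · 2.66667^5/120 ≈ 0.0781.

0.0781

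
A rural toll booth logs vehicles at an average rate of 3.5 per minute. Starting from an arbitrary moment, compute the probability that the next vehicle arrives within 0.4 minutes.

0.7534

Inter-arrival times are exponential with rate λ = 3.5 per minute.
P(T ≤ 0.4) = 1 − e^(−λt) = 1 − e^(−3.5 × 0.4) = 1 − e^(−1.4) ≈ 0.7534.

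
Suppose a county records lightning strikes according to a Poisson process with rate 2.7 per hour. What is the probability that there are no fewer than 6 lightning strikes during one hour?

0.0567

With mean μ = 2.7 per hour,
P(N ≥ 6) = 1 − P(N ≤ 5) = 1 − Σ_{j=0}^{5} e^(−μ) μ^j/j! ≈ 0.0567.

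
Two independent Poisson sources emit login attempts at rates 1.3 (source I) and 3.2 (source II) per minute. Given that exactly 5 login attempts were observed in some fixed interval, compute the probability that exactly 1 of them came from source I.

Given the total, each event is independently from source I with probability p = λ_I/(λ_I+λ_II) = 1.3/4.5 ≈ 0.2889.
So K ~ Binomial(5, 1.3/4.5): P(K = 1) = C(5,1) · (1.3/4.5)^1 · (3.2/4.5)^4 ≈ 0.3694.

0.3694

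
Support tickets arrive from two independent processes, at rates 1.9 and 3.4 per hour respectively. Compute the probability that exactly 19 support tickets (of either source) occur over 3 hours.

Independent Poisson processes superpose: combined rate λ = 1.9 + 3.4 = 5.3 per hour.
Over the interval, μ = 5.3 × 3 = 15.9 (3 hours).
P(N = 19) = e^(−15.9) · 15.9^19/19! ≈ 0.0686.

0.0686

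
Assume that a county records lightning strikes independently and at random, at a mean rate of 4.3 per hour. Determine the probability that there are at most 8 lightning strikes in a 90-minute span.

0.7975

Over the interval, μ = 4.3 × 1.5 = 6.45 (a 90-minute span = 1.5 hours).
P(N ≤ 8) = Σ_{j=0}^{8} e^(−μ) μ^j/j! ≈ 0.7975.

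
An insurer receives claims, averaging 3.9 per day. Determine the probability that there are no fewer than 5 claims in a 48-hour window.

0.8883

Over the interval, μ = 3.9 × 2 = 7.8 (a 48-hour window = 2 days).
P(N ≥ 5) = 1 − P(N ≤ 4) = 1 − Σ_{j=0}^{4} e^(−μ) μ^j/j! ≈ 0.8883.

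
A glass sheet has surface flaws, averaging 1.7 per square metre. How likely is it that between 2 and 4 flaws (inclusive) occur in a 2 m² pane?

0.5973

Over the interval, μ = 1.7 × 2 = 3.4 (a 2 m² pane = 2 square metres).
P(2 ≤ N ≤ 4) = Σ_{j=2}^{4} e^(−3.4) · 3.4^j/j! ≈ 0.5973.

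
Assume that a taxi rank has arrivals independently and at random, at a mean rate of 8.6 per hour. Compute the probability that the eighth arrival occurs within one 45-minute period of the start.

Over the interval, μ = 8.6 × 0.75 = 6.45 (a 45-minute period = 0.75 hours).
The eighth arrival falls in the interval iff at least 8 events occur there: P(S_8 ≤ t) = P(N ≥ 8) = 1 − P(N ≤ 7) ≈ 0.3199.

0.3199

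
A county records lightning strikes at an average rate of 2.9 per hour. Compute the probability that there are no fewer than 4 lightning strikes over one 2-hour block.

Over the interval, μ = 2.9 × 2 = 5.8 (a 2-hour block = 2 hours).
P(N ≥ 4) = 1 − P(N ≤ 3) = 1 − Σ_{j=0}^{3} e^(−μ) μ^j/j! ≈ 0.8300.

0.8300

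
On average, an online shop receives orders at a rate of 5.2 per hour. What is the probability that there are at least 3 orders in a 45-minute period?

Over the interval, μ = 5.2 × 0.75 = 3.9 (a 45-minute period = 0.75 hours).
P(N ≥ 3) = 1 − P(N ≤ 2) = 1 − Σ_{j=0}^{2} e^(−μ) μ^j/j! ≈ 0.7469.

0.7469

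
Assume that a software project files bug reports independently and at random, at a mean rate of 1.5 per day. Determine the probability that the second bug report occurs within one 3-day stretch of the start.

Over the interval, μ = 1.5 × 3 = 4.5 (a 3-day stretch = 3 days).
The second arrival falls in the interval iff at least 2 events occur there: P(S_2 ≤ t) = P(N ≥ 2) = 1 − P(N ≤ 1) ≈ 0.9389.

0.9389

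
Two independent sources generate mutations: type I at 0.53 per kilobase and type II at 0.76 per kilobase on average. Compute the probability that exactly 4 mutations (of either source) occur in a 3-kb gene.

0.1949

Independent Poisson processes superpose: combined rate λ = 0.53 + 0.76 = 1.29 per kilobase.
Over the interval, μ = 1.29 × 3 = 3.87 (a 3-kb gene = 3 kilobases).
P(N = 4) = e^(−3.87) · 3.87^4/4! ≈ 0.1949.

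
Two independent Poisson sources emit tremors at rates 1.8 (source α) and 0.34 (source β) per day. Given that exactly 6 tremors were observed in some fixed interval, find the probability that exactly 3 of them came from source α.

0.0477

Given the total, each event is independently from source α with probability p = λ_α/(λ_α+λ_β) = 1.8/2.14 ≈ 0.8411.
So K ~ Binomial(6, 1.8/2.14): P(K = 3) = C(6,3) · (1.8/2.14)^3 · (0.34/2.14)^3 ≈ 0.0477.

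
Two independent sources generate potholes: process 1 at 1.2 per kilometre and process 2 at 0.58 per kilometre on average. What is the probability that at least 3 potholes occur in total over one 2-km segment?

0.6901

Independent Poisson processes superpose: combined rate λ = 1.2 + 0.58 = 1.78 per kilometre.
Over the interval, μ = 1.78 × 2 = 3.56 (a 2-km segment = 2 kilometres).
P(N ≥ 3) = 1 − P(N ≤ 2) ≈ 0.6901.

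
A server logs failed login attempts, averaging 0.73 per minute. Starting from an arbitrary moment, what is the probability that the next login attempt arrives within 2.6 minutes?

0.8501

Inter-arrival times are exponential with rate λ = 0.73 per minute.
P(T ≤ 2.6) = 1 − e^(−λt) = 1 − e^(−0.73 × 2.6) = 1 − e^(−1.898) ≈ 0.8501.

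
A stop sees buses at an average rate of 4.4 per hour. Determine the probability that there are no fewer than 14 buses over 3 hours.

Over the interval, μ = 4.4 × 3 = 13.2 (3 hours).
P(N ≥ 14) = 1 − P(N ≤ 13) = 1 − Σ_{j=0}^{13} e^(−μ) μ^j/j! ≈ 0.4489.

0.4489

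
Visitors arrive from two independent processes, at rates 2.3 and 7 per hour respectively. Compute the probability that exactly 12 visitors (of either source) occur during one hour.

0.0799

Independent Poisson processes superpose: combined rate λ = 2.3 + 7 = 9.3 per hour.
So μ = 9.3.
P(N = 12) = e^(−9.3) · 9.3^12/12! ≈ 0.0799.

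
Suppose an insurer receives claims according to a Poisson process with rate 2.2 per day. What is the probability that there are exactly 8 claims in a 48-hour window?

0.0428

Over the interval, μ = 2.2 × 2 = 4.4 (a 48-hour window = 2 days).
P(N = 8) = e^(−μ) μ^8/8! = e^(−4.4) · 4.4^8/40320 ≈ 0.0428.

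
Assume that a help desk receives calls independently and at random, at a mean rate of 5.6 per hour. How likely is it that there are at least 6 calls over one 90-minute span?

0.8427

Over the interval, μ = 5.6 × 1.5 = 8.4 (a 90-minute span = 1.5 hours).
P(N ≥ 6) = 1 − P(N ≤ 5) = 1 − Σ_{j=0}^{5} e^(−μ) μ^j/j! ≈ 0.8427.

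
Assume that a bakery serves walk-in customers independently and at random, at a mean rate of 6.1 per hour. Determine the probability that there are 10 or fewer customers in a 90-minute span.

Over the interval, μ = 6.1 × 1.5 = 9.15 (a 90-minute span = 1.5 hours).
P(N ≤ 10) = Σ_{j=0}^{10} e^(−μ) μ^j/j! ≈ 0.6881.

0.6881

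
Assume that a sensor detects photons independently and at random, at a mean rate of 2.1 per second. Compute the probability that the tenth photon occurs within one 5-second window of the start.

Over the interval, μ = 2.1 × 5 = 10.5 (a 5-second window = 5 seconds).
The tenth arrival falls in the interval iff at least 10 events occur there: P(S_10 ≤ t) = P(N ≥ 10) = 1 − P(N ≤ 9) ≈ 0.6029.

0.6029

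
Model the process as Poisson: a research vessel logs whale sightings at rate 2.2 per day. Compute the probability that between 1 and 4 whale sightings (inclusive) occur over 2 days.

0.5389

Over the interval, μ = 2.2 × 2 = 4.4 (2 days).
P(1 ≤ N ≤ 4) = Σ_{j=1}^{4} e^(−4.4) · 4.4^j/j! ≈ 0.5389.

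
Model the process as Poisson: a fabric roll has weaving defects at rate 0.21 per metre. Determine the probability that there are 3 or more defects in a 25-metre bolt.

Over the interval, μ = 0.21 × 25 = 5.25 (a 25-metre bolt = 25 metres).
P(N ≥ 3) = 1 − P(N ≤ 2) = 1 − Σ_{j=0}^{2} e^(−μ) μ^j/j! ≈ 0.8949.

0.8949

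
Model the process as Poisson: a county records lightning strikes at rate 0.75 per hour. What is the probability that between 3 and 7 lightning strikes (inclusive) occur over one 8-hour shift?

0.6820

Over the interval, μ = 0.75 × 8 = 6 (an 8-hour shift = 8 hours).
P(3 ≤ N ≤ 7) = Σ_{j=3}^{7} e^(−6) · 6^j/j! ≈ 0.6820.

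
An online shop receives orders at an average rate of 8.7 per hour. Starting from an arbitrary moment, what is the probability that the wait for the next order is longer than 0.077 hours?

The wait for the next event is exponential with rate λ = 8.7 per hour.
P(T > 0.077) = e^(−λt) = e^(−8.7 × 0.077) = e^(−0.6699) ≈ 0.5118.

0.5118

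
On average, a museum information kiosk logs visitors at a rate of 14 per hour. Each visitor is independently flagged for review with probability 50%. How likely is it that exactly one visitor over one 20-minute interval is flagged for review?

Thinning: the visitors that are flagged for review themselves form a Poisson process with rate 0.5 × 14 = 7 per hour.
Over the interval, μ = 7 × 1/3 ≈ 2.33333 (a 20-minute interval = 1/3 hours).
P(N = 1) = e^(−2.33333) · 2.33333^1/1! ≈ 0.2263.

0.2263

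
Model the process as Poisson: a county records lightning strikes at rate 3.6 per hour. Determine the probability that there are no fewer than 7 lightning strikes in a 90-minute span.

0.2983

Over the interval, μ = 3.6 × 1.5 = 5.4 (a 90-minute span = 1.5 hours).
P(N ≥ 7) = 1 − P(N ≤ 6) = 1 − Σ_{j=0}^{6} e^(−μ) μ^j/j! ≈ 0.2983.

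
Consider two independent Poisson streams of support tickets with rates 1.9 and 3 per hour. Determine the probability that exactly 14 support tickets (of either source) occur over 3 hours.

Independent Poisson processes superpose: combined rate λ = 1.9 + 3 = 4.9 per hour.
Over the interval, μ = 4.9 × 3 = 14.7 (3 hours).
P(N = 14) = e^(−14.7) · 14.7^14/14! ≈ 0.1042.

0.1042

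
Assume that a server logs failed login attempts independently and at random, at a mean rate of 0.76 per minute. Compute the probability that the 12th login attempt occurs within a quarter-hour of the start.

0.4684

Over the interval, μ = 0.76 × 15 = 11.4 (a quarter-hour = 15 minutes).
The 12th arrival falls in the interval iff at least 12 events occur there: P(S_12 ≤ t) = P(N ≥ 12) = 1 − P(N ≤ 11) ≈ 0.4684.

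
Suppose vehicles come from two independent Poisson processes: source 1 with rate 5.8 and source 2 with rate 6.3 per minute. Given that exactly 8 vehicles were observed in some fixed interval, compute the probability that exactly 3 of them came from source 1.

0.2360

Given the total, each event is independently from source 1 with probability p = λ_1/(λ_1+λ_2) = 5.8/12.1 ≈ 0.4793.
So K ~ Binomial(8, 5.8/12.1): P(K = 3) = C(8,3) · (5.8/12.1)^3 · (6.3/12.1)^5 ≈ 0.2360.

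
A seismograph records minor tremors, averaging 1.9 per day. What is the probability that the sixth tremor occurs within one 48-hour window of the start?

0.1844

Over the interval, μ = 1.9 × 2 = 3.8 (a 48-hour window = 2 days).
The sixth arrival falls in the interval iff at least 6 events occur there: P(S_6 ≤ t) = P(N ≥ 6) = 1 − P(N ≤ 5) ≈ 0.1844.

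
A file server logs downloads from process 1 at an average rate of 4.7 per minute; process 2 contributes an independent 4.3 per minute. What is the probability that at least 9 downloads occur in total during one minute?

Independent Poisson processes superpose: combined rate λ = 4.7 + 4.3 = 9 per minute.
So μ = 9.
P(N ≥ 9) = 1 − P(N ≤ 8) ≈ 0.5443.

0.5443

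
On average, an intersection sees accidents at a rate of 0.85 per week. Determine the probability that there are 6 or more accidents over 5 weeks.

Over the interval, μ = 0.85 × 5 = 4.25 (5 weeks).
P(N ≥ 6) = 1 − P(N ≤ 5) = 1 − Σ_{j=0}^{5} e^(−μ) μ^j/j! ≈ 0.2551.

0.2551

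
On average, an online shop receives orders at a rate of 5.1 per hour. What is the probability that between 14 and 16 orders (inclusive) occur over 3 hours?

Over the interval, μ = 5.1 × 3 = 15.3 (3 hours).
P(14 ≤ N ≤ 16) = Σ_{j=14}^{16} e^(−15.3) · 15.3^j/j! ≈ 0.2999.

0.2999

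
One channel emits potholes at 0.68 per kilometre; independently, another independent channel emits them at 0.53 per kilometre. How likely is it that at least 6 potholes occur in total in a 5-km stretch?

Independent Poisson processes superpose: combined rate λ = 0.68 + 0.53 = 1.21 per kilometre.
Over the interval, μ = 1.21 × 5 = 6.05 (a 5-km stretch = 5 kilometres).
P(N ≥ 6) = 1 − P(N ≤ 5) ≈ 0.5623.

0.5623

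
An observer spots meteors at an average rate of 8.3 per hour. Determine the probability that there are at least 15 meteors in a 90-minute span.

0.2701

Over the interval, μ = 8.3 × 1.5 = 12.45 (a 90-minute span = 1.5 hours).
P(N ≥ 15) = 1 − P(N ≤ 14) = 1 − Σ_{j=0}^{14} e^(−μ) μ^j/j! ≈ 0.2701.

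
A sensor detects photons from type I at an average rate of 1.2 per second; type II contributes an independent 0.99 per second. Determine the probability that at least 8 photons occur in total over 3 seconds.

Independent Poisson processes superpose: combined rate λ = 1.2 + 0.99 = 2.19 per second.
Over the interval, μ = 2.19 × 3 = 6.57 (3 seconds).
P(N ≥ 8) = 1 − P(N ≤ 7) ≈ 0.3375.

0.3375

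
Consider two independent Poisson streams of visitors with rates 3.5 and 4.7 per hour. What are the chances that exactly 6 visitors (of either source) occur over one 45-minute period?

0.1603

Independent Poisson processes superpose: combined rate λ = 3.5 + 4.7 = 8.2 per hour.
Over the interval, μ = 8.2 × 0.75 = 6.15 (a 45-minute period = 0.75 hours).
P(N = 6) = e^(−6.15) · 6.15^6/6! ≈ 0.1603.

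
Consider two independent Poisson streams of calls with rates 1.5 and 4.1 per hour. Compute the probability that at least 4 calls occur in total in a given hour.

Independent Poisson processes superpose: combined rate λ = 1.5 + 4.1 = 5.6 per hour.
So μ = 5.6.
P(N ≥ 4) = 1 − P(N ≤ 3) ≈ 0.8094.

0.8094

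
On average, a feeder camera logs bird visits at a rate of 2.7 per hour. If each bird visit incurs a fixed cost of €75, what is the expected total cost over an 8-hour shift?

€1620

E[N] = 2.7 × 8 = 21.6 (an 8-hour shift = 8 hours); E[cost] = 21.6 × €75 = €1620.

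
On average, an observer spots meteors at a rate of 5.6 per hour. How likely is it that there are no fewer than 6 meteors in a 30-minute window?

0.0651

Over the interval, μ = 5.6 × 0.5 = 2.8 (a 30-minute window = 0.5 hours).
P(N ≥ 6) = 1 − P(N ≤ 5) = 1 − Σ_{j=0}^{5} e^(−μ) μ^j/j! ≈ 0.0651.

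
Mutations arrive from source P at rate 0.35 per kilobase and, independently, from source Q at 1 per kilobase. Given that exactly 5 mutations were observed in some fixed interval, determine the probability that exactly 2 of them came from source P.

Given the total, each event is independently from source P with probability p = λ_P/(λ_P+λ_Q) = 0.35/1.35 ≈ 0.2593.
So K ~ Binomial(5, 0.35/1.35): P(K = 2) = C(5,2) · (0.35/1.35)^2 · (1/1.35)^3 ≈ 0.2732.

0.2732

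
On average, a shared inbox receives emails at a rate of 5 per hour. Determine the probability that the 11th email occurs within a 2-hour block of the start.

Over the interval, μ = 5 × 2 = 10 (a 2-hour block = 2 hours).
The 11th arrival falls in the interval iff at least 11 events occur there: P(S_11 ≤ t) = P(N ≥ 11) = 1 − P(N ≤ 10) ≈ 0.4170.

0.4170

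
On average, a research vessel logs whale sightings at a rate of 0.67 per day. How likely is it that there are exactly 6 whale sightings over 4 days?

Over the interval, μ = 0.67 × 4 = 2.68 (4 days).
P(N = 6) = e^(−μ) μ^6/6! = e^(−2.68) · 2.68^6/720 ≈ 0.0353.

0.0353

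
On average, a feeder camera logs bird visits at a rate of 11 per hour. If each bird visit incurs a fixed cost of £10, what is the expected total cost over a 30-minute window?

E[N] = 11 × 0.5 = 5.5 (a 30-minute window = 0.5 hours); E[cost] = 5.5 × £10 = £55.

£55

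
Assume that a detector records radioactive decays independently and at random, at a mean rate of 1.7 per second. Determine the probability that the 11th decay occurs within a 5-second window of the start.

Over the interval, μ = 1.7 × 5 = 8.5 (a 5-second window = 5 seconds).
The 11th arrival falls in the interval iff at least 11 events occur there: P(S_11 ≤ t) = P(N ≥ 11) = 1 − P(N ≤ 10) ≈ 0.2366.

0.2366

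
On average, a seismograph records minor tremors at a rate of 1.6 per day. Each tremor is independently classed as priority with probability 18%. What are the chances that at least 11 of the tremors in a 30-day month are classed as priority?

Thinning: the tremors that are classed as priority themselves form a Poisson process with rate 0.18 × 1.6 = 0.288 per day.
Over the interval, μ = 0.288 × 30 = 8.64 (a 30-day month = 30 days).
P(N ≥ 11) = 1 − P(N ≤ 10) ≈ 0.2523.

0.2523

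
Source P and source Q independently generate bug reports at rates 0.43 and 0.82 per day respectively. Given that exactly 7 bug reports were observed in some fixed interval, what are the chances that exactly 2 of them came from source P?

Given the total, each event is independently from source P with probability p = λ_P/(λ_P+λ_Q) = 0.43/1.25 = 0.3440.
So K ~ Binomial(7, 0.43/1.25): P(K = 2) = C(7,2) · (0.43/1.25)^2 · (0.82/1.25)^5 ≈ 0.3019.

0.3019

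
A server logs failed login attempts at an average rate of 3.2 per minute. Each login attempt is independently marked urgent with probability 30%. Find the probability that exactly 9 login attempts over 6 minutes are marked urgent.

0.0606

Thinning: the login attempts that are marked urgent themselves form a Poisson process with rate 0.3 × 3.2 = 0.96 per minute.
Over the interval, μ = 0.96 × 6 = 5.76 (6 minutes).
P(N = 9) = e^(−5.76) · 5.76^9/9! ≈ 0.0606.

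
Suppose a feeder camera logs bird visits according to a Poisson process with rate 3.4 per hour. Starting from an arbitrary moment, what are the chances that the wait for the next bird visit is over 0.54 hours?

The wait for the next event is exponential with rate λ = 3.4 per hour.
P(T > 0.54) = e^(−λt) = e^(−3.4 × 0.54) = e^(−1.836) ≈ 0.1595.

0.1595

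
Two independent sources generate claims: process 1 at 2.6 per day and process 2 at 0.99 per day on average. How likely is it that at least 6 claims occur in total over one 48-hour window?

Independent Poisson processes superpose: combined rate λ = 2.6 + 0.99 = 3.59 per day.
Over the interval, μ = 3.59 × 2 = 7.18 (a 48-hour window = 2 days).
P(N ≥ 6) = 1 − P(N ≤ 5) ≈ 0.7217.

0.7217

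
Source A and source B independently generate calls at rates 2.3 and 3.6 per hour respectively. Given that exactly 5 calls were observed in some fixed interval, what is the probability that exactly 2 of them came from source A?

Given the total, each event is independently from source A with probability p = λ_A/(λ_A+λ_B) = 2.3/5.9 ≈ 0.3898.
So K ~ Binomial(5, 2.3/5.9): P(K = 2) = C(5,2) · (2.3/5.9)^2 · (3.6/5.9)^3 ≈ 0.3452.

0.3452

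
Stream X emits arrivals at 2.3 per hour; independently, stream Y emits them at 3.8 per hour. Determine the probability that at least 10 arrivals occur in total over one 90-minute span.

Independent Poisson processes superpose: combined rate λ = 2.3 + 3.8 = 6.1 per hour.
Over the interval, μ = 6.1 × 1.5 = 9.15 (a 90-minute span = 1.5 hours).
P(N ≥ 10) = 1 − P(N ≤ 9) ≈ 0.4323.

0.4323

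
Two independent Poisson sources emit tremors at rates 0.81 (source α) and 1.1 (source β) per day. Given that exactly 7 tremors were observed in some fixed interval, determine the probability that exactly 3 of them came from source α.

Given the total, each event is independently from source α with probability p = λ_α/(λ_α+λ_β) = 0.81/1.91 ≈ 0.4241.
So K ~ Binomial(7, 0.81/1.91): P(K = 3) = C(7,3) · (0.81/1.91)^3 · (1.1/1.91)^4 ≈ 0.2937.

0.2937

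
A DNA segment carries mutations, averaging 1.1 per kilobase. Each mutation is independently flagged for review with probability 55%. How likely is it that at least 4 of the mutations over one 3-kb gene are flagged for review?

0.1111

Thinning: the mutations that are flagged for review themselves form a Poisson process with rate 0.55 × 1.1 = 0.605 per kilobase.
Over the interval, μ = 0.605 × 3 = 1.815 (a 3-kb gene = 3 kilobases).
P(N ≥ 4) = 1 − P(N ≤ 3) ≈ 0.1111.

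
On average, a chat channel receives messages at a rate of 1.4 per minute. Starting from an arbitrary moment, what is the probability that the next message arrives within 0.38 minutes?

0.4126

Inter-arrival times are exponential with rate λ = 1.4 per minute.
P(T ≤ 0.38) = 1 − e^(−λt) = 1 − e^(−1.4 × 0.38) = 1 − e^(−0.532) ≈ 0.4126.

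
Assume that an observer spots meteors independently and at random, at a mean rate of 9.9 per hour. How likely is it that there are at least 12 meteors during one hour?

0.2919

With mean μ = 9.9 per hour,
P(N ≥ 12) = 1 − P(N ≤ 11) = 1 − Σ_{j=0}^{11} e^(−μ) μ^j/j! ≈ 0.2919.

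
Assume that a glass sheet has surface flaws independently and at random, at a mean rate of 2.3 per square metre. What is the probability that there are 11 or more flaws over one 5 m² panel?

0.5983

Over the interval, μ = 2.3 × 5 = 11.5 (a 5 m² panel = 5 square metres).
P(N ≥ 11) = 1 − P(N ≤ 10) = 1 − Σ_{j=0}^{10} e^(−μ) μ^j/j! ≈ 0.5983.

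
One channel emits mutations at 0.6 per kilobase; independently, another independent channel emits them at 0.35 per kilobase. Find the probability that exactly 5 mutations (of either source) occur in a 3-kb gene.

Independent Poisson processes superpose: combined rate λ = 0.6 + 0.35 = 0.95 per kilobase.
Over the interval, μ = 0.95 × 3 = 2.85 (a 3-kb gene = 3 kilobases).
P(N = 5) = e^(−2.85) · 2.85^5/5! ≈ 0.0906.

0.0906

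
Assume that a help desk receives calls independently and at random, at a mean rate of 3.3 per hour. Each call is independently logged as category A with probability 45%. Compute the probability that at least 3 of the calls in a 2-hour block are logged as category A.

0.5701

Thinning: the calls that are logged as category A themselves form a Poisson process with rate 0.45 × 3.3 = 1.485 per hour.
Over the interval, μ = 1.485 × 2 = 2.97 (a 2-hour block = 2 hours).
P(N ≥ 3) = 1 − P(N ≤ 2) ≈ 0.5701.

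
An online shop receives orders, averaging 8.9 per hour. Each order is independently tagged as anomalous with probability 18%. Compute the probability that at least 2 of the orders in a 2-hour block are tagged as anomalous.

Thinning: the orders that are tagged as anomalous themselves form a Poisson process with rate 0.18 × 8.9 = 1.602 per hour.
Over the interval, μ = 1.602 × 2 = 3.204 (a 2-hour block = 2 hours).
P(N ≥ 2) = 1 − P(N ≤ 1) ≈ 0.8293.

0.8293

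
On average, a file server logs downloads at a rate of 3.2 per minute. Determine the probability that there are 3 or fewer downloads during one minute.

0.6025

With mean μ = 3.2 per minute,
P(N ≤ 3) = Σ_{j=0}^{3} e^(−μ) μ^j/j! ≈ 0.6025.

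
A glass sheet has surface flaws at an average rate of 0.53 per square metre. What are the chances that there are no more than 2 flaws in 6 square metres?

Over the interval, μ = 0.53 × 6 = 3.18 (6 square metres).
P(N ≤ 2) = Σ_{j=0}^{2} e^(−μ) μ^j/j! ≈ 0.3841.

0.3841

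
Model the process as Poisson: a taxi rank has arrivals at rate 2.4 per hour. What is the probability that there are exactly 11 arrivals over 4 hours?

0.1083

Over the interval, μ = 2.4 × 4 = 9.6 (4 hours).
P(N = 11) = e^(−μ) μ^11/11! = e^(−9.6) · 9.6^11/39916800 ≈ 0.1083.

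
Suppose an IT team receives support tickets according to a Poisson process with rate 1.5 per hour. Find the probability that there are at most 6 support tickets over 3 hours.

Over the interval, μ = 1.5 × 3 = 4.5 (3 hours).
P(N ≤ 6) = Σ_{j=0}^{6} e^(−μ) μ^j/j! ≈ 0.8311.

0.8311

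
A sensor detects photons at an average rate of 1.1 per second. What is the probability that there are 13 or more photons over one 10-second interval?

Over the interval, μ = 1.1 × 10 = 11 (a 10-second interval = 10 seconds).
P(N ≥ 13) = 1 − P(N ≤ 12) = 1 − Σ_{j=0}^{12} e^(−μ) μ^j/j! ≈ 0.3113.

0.3113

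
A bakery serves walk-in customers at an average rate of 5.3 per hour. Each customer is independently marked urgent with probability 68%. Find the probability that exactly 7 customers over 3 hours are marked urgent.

Thinning: the customers that are marked urgent themselves form a Poisson process with rate 0.68 × 5.3 = 3.604 per hour.
Over the interval, μ = 3.604 × 3 = 10.812 (3 hours).
P(N = 7) = e^(−10.812) · 10.812^7/7! ≈ 0.0691.

0.0691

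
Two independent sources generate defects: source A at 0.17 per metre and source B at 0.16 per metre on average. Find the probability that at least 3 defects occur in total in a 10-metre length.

0.6406

Independent Poisson processes superpose: combined rate λ = 0.17 + 0.16 = 0.33 per metre.
Over the interval, μ = 0.33 × 10 = 3.3 (a 10-metre length = 10 metres).
P(N ≥ 3) = 1 − P(N ≤ 2) ≈ 0.6406.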